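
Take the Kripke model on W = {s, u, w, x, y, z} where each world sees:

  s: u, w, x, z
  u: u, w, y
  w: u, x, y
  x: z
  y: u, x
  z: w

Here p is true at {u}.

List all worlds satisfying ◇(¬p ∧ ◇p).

s: successors {u, w, x, z}; ¬p ∧ ◇p there: u:F, w:T, x:F, z:F. ✓
u: successors {u, w, y}; ¬p ∧ ◇p there: u:F, w:T, y:T. ✓
w: successors {u, x, y}; ¬p ∧ ◇p there: u:F, x:F, y:T. ✓
x: successors {z}; ¬p ∧ ◇p there: z:F. ✗
y: successors {u, x}; ¬p ∧ ◇p there: u:F, x:F. ✗
z: successors {w}; ¬p ∧ ◇p there: w:T. ✓

{s, u, w, z}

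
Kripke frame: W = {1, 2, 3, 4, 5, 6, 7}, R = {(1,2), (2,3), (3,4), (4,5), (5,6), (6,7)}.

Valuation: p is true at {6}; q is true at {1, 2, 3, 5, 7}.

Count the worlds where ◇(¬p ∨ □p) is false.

2

1: successors {2}; ¬p ∨ □p there: 2:T. ✓
2: successors {3}; ¬p ∨ □p there: 3:T. ✓
3: successors {4}; ¬p ∨ □p there: 4:T. ✓
4: successors {5}; ¬p ∨ □p there: 5:T. ✓
5: successors {6}; ¬p ∨ □p there: 6:F. ✗
6: successors {7}; ¬p ∨ □p there: 7:T. ✓
7: no successors, so ◇(¬p ∨ □p) fails. ✗
Satisfying worlds: {1, 2, 3, 4, 6}.
So ◇(¬p ∨ □p) fails at the other 2 worlds.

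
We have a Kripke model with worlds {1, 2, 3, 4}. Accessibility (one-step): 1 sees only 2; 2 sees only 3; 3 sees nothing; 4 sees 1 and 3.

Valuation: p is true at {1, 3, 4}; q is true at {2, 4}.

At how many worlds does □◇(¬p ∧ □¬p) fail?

3

1: successors {2}; ◇(¬p ∧ □¬p) there: 2:F. ✗
2: successors {3}; ◇(¬p ∧ □¬p) there: 3:F. ✗
3: no successors, so □◇(¬p ∧ □¬p) holds vacuously. ✓
4: successors {1, 3}; ◇(¬p ∧ □¬p) there: 1:F, 3:F. ✗
Satisfying worlds: {3}.
So □◇(¬p ∧ □¬p) fails at the other 3 worlds.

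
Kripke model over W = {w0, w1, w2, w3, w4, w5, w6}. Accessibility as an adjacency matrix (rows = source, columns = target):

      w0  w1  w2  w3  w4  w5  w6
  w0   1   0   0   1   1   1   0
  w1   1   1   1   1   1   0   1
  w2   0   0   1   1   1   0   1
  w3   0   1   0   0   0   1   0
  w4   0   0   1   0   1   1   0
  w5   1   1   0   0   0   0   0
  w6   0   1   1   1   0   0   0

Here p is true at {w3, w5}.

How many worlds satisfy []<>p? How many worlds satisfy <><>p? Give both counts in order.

For []<>p:
w0: successors {w0, w3, w4, w5}; <>p there: w0:T, w3:T, w4:T, w5:F. ✗
w1: successors {w0, w1, w2, w3, w4, w6}; <>p there: w0:T, w1:T, w2:T, w3:T, w4:T, w6:T. ✓
w2: successors {w2, w3, w4, w6}; <>p there: w2:T, w3:T, w4:T, w6:T. ✓
w3: successors {w1, w5}; <>p there: w1:T, w5:F. ✗
w4: successors {w2, w4, w5}; <>p there: w2:T, w4:T, w5:F. ✗
w5: successors {w0, w1}; <>p there: w0:T, w1:T. ✓
w6: successors {w1, w2, w3}; <>p there: w1:T, w2:T, w3:T. ✓
— 4 worlds.
For <><>p:
w0: successors {w0, w3, w4, w5}; <>p there: w0:T, w3:T, w4:T, w5:F. ✓
w1: successors {w0, w1, w2, w3, w4, w6}; <>p there: w0:T, w1:T, w2:T, w3:T, w4:T, w6:T. ✓
w2: successors {w2, w3, w4, w6}; <>p there: w2:T, w3:T, w4:T, w6:T. ✓
w3: successors {w1, w5}; <>p there: w1:T, w5:F. ✓
w4: successors {w2, w4, w5}; <>p there: w2:T, w4:T, w5:F. ✓
w5: successors {w0, w1}; <>p there: w0:T, w1:T. ✓
w6: successors {w1, w2, w3}; <>p there: w1:T, w2:T, w3:T. ✓
— 7 worlds.

4 and 7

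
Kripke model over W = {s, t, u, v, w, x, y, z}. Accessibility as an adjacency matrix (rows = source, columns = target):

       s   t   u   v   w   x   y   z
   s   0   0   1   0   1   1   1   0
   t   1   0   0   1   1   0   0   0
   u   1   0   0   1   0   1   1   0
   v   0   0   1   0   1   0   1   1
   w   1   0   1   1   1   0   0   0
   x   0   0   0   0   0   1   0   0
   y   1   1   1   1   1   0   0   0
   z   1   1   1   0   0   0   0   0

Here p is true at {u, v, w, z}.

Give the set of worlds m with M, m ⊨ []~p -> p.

{s, t, u, v, w, y, z}

s: []~p is F, p is F. ✓
t: []~p is F, p is F. ✓
u: []~p is F, p is T. ✓
v: []~p is F, p is T. ✓
w: []~p is F, p is T. ✓
x: []~p is T, p is F. ✗
y: []~p is F, p is F. ✓
z: []~p is F, p is T. ✓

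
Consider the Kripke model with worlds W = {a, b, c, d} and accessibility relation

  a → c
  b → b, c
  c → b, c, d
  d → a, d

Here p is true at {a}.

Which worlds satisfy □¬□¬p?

a: successors {c}; ¬□¬p there: c:F. ✗
b: successors {b, c}; ¬□¬p there: b:F, c:F. ✗
c: successors {b, c, d}; ¬□¬p there: b:F, c:F, d:T. ✗
d: successors {a, d}; ¬□¬p there: a:F, d:T. ✗

∅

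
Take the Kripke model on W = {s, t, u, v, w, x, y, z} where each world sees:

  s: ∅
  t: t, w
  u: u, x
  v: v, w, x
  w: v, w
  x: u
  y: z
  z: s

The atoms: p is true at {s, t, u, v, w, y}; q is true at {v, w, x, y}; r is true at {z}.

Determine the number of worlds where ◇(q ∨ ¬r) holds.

6

s: no successors, so ◇(q ∨ ¬r) fails. ✗
t: successors {t, w}; q ∨ ¬r there: t:T, w:T. ✓
u: successors {u, x}; q ∨ ¬r there: u:T, x:T. ✓
v: successors {v, w, x}; q ∨ ¬r there: v:T, w:T, x:T. ✓
w: successors {v, w}; q ∨ ¬r there: v:T, w:T. ✓
x: successors {u}; q ∨ ¬r there: u:T. ✓
y: successors {z}; q ∨ ¬r there: z:F. ✗
z: successors {s}; q ∨ ¬r there: s:T. ✓
Satisfying worlds: {t, u, v, w, x, z}.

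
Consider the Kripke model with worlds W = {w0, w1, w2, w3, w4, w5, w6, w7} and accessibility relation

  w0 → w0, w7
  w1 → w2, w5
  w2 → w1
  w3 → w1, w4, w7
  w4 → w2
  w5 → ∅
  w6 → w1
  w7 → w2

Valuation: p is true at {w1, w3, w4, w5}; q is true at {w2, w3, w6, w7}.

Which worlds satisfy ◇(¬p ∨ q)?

{w0, w1, w3, w4, w7}

w0: successors {w0, w7}; ¬p ∨ q there: w0:T, w7:T. ✓
w1: successors {w2, w5}; ¬p ∨ q there: w2:T, w5:F. ✓
w2: successors {w1}; ¬p ∨ q there: w1:F. ✗
w3: successors {w1, w4, w7}; ¬p ∨ q there: w1:F, w4:F, w7:T. ✓
w4: successors {w2}; ¬p ∨ q there: w2:T. ✓
w5: no successors, so ◇(¬p ∨ q) fails. ✗
w6: successors {w1}; ¬p ∨ q there: w1:F. ✗
w7: successors {w2}; ¬p ∨ q there: w2:T. ✓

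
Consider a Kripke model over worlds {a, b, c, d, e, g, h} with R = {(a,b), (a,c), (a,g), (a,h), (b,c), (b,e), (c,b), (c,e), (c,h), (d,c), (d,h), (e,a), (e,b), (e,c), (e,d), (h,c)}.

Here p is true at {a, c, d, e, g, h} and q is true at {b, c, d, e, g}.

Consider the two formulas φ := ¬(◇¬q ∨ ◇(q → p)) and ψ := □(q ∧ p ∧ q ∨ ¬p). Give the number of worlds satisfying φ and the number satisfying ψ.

1 and 3

For ¬(◇¬q ∨ ◇(q → p)):
a: ◇¬q ∨ ◇(q → p) is T. ✗
b: ◇¬q ∨ ◇(q → p) is T. ✗
c: ◇¬q ∨ ◇(q → p) is T. ✗
d: ◇¬q ∨ ◇(q → p) is T. ✗
e: ◇¬q ∨ ◇(q → p) is T. ✗
g: ◇¬q ∨ ◇(q → p) is F. ✓
h: ◇¬q ∨ ◇(q → p) is T. ✗
— 1 world.
For □(q ∧ p ∧ q ∨ ¬p):
a: successors {b, c, g, h}; q ∧ p ∧ q ∨ ¬p there: b:T, c:T, g:T, h:F. ✗
b: successors {c, e}; q ∧ p ∧ q ∨ ¬p there: c:T, e:T. ✓
c: successors {b, e, h}; q ∧ p ∧ q ∨ ¬p there: b:T, e:T, h:F. ✗
d: successors {c, h}; q ∧ p ∧ q ∨ ¬p there: c:T, h:F. ✗
e: successors {a, b, c, d}; q ∧ p ∧ q ∨ ¬p there: a:F, b:T, c:T, d:T. ✗
g: no successors, so □(q ∧ p ∧ q ∨ ¬p) holds vacuously. ✓
h: successors {c}; q ∧ p ∧ q ∨ ¬p there: c:T. ✓
— 3 worlds.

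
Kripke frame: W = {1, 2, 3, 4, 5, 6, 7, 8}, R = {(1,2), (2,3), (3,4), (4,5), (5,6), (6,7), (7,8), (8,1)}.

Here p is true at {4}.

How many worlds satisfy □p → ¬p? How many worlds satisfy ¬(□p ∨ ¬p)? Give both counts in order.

For □p → ¬p:
1: □p is F, ¬p is T. ✓
2: □p is F, ¬p is T. ✓
3: □p is T, ¬p is T. ✓
4: □p is F, ¬p is F. ✓
5: □p is F, ¬p is T. ✓
6: □p is F, ¬p is T. ✓
7: □p is F, ¬p is T. ✓
8: □p is F, ¬p is T. ✓
— 8 worlds.
For ¬(□p ∨ ¬p):
1: □p ∨ ¬p is T. ✗
2: □p ∨ ¬p is T. ✗
3: □p ∨ ¬p is T. ✗
4: □p ∨ ¬p is F. ✓
5: □p ∨ ¬p is T. ✗
6: □p ∨ ¬p is T. ✗
7: □p ∨ ¬p is T. ✗
8: □p ∨ ¬p is T. ✗
— 1 world.

8 and 1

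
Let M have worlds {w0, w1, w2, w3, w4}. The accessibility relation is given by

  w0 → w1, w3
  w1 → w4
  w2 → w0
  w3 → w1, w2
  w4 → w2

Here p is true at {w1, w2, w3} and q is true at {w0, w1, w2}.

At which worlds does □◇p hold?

w0: successors {w1, w3}; ◇p there: w1:F, w3:T. ✗
w1: successors {w4}; ◇p there: w4:T. ✓
w2: successors {w0}; ◇p there: w0:T. ✓
w3: successors {w1, w2}; ◇p there: w1:F, w2:F. ✗
w4: successors {w2}; ◇p there: w2:F. ✗

{w1, w2}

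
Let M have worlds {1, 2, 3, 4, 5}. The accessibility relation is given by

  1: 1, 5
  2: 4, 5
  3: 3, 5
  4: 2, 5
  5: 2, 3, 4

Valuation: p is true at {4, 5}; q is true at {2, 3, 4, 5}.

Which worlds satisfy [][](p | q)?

{2, 3, 4, 5}

1: successors {1, 5}; [](p | q) there: 1:F, 5:T. ✗
2: successors {4, 5}; [](p | q) there: 4:T, 5:T. ✓
3: successors {3, 5}; [](p | q) there: 3:T, 5:T. ✓
4: successors {2, 5}; [](p | q) there: 2:T, 5:T. ✓
5: successors {2, 3, 4}; [](p | q) there: 2:T, 3:T, 4:T. ✓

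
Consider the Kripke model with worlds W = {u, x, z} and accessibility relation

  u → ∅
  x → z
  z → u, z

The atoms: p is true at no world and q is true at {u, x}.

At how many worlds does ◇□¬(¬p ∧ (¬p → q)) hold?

1

u: no successors, so ◇□¬(¬p ∧ (¬p → q)) fails. ✗
x: successors {z}; □¬(¬p ∧ (¬p → q)) there: z:F. ✗
z: successors {u, z}; □¬(¬p ∧ (¬p → q)) there: u:T, z:F. ✓
Satisfying worlds: {z}.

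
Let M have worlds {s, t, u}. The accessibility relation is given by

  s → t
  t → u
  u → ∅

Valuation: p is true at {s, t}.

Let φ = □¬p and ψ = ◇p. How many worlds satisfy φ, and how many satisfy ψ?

2 and 1

For □¬p:
s: successors {t}; ¬p there: t:F. ✗
t: successors {u}; ¬p there: u:T. ✓
u: no successors, so □¬p holds vacuously. ✓
— 2 worlds.
For ◇p:
s: successors {t}; p there: t:T. ✓
t: successors {u}; p there: u:F. ✗
u: no successors, so ◇p fails. ✗
— 1 world.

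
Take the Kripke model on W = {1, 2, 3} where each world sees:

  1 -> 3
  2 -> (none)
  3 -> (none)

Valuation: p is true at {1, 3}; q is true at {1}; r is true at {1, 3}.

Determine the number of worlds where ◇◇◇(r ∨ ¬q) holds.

0

1: successors {3}; ◇◇(r ∨ ¬q) there: 3:F. ✗
2: no successors, so ◇◇◇(r ∨ ¬q) fails. ✗
3: no successors, so ◇◇◇(r ∨ ¬q) fails. ✗
Satisfying worlds: ∅.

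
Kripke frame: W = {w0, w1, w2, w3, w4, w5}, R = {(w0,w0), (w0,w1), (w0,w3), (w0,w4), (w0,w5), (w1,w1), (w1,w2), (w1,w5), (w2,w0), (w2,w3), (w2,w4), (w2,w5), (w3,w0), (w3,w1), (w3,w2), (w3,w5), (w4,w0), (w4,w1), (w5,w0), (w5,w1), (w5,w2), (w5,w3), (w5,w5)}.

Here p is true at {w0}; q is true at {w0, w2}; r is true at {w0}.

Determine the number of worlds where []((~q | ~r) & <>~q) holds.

1

w0: successors {w0, w1, w3, w4, w5}; (~q | ~r) & <>~q there: w0:F, w1:T, w3:T, w4:T, w5:T. ✗
w1: successors {w1, w2, w5}; (~q | ~r) & <>~q there: w1:T, w2:T, w5:T. ✓
w2: successors {w0, w3, w4, w5}; (~q | ~r) & <>~q there: w0:F, w3:T, w4:T, w5:T. ✗
w3: successors {w0, w1, w2, w5}; (~q | ~r) & <>~q there: w0:F, w1:T, w2:T, w5:T. ✗
w4: successors {w0, w1}; (~q | ~r) & <>~q there: w0:F, w1:T. ✗
w5: successors {w0, w1, w2, w3, w5}; (~q | ~r) & <>~q there: w0:F, w1:T, w2:T, w3:T, w5:T. ✗
Satisfying worlds: {w1}.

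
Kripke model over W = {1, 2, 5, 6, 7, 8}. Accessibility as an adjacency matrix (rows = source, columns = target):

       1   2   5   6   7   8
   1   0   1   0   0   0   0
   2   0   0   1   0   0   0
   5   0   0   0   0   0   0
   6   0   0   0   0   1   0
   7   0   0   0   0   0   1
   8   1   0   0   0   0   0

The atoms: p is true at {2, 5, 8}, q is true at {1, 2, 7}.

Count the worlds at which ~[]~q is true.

3

1: []~q is F. ✓
2: []~q is T. ✗
5: []~q is T. ✗
6: []~q is F. ✓
7: []~q is T. ✗
8: []~q is F. ✓
Satisfying worlds: {1, 6, 8}.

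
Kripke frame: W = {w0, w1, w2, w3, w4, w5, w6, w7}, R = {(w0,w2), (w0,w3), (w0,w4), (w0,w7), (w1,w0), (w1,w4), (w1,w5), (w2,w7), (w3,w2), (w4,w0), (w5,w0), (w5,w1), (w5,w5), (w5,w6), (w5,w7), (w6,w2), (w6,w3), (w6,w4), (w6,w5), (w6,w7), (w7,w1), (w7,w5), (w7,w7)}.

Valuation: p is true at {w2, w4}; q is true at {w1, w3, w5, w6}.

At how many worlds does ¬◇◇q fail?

w0: ◇◇q is T. ✗
w1: ◇◇q is T. ✗
w2: ◇◇q is T. ✗
w3: ◇◇q is F. ✓
w4: ◇◇q is T. ✗
w5: ◇◇q is T. ✗
w6: ◇◇q is T. ✗
w7: ◇◇q is T. ✗
Satisfying worlds: {w3}.
So ¬◇◇q fails at the other 7 worlds.

7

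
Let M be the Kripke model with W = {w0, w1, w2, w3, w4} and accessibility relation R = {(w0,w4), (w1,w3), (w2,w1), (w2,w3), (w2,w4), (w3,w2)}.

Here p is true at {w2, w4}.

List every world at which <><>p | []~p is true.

w0: <><>p is F, []~p is F. ✗
w1: <><>p is T, []~p is T. ✓
w2: <><>p is T, []~p is F. ✓
w3: <><>p is T, []~p is F. ✓
w4: <><>p is F, []~p is T. ✓

{w1, w2, w3, w4}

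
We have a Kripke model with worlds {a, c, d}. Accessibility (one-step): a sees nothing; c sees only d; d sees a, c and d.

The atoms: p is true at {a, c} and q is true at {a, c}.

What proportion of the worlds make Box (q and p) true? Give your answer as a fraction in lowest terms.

a: no successors, so Box (q and p) holds vacuously. ✓
c: successors {d}; q and p there: d:F. ✗
d: successors {a, c, d}; q and p there: a:T, c:T, d:F. ✗
That's 1 of 3 worlds, so 1/3.

1/3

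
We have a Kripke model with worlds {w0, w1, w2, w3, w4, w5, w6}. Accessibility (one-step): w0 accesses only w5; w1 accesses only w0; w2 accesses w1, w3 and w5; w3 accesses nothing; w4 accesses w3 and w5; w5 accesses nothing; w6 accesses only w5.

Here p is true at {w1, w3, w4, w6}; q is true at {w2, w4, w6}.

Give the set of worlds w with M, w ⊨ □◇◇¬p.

w0: successors {w5}; ◇◇¬p there: w5:F. ✗
w1: successors {w0}; ◇◇¬p there: w0:F. ✗
w2: successors {w1, w3, w5}; ◇◇¬p there: w1:T, w3:F, w5:F. ✗
w3: no successors, so □◇◇¬p holds vacuously. ✓
w4: successors {w3, w5}; ◇◇¬p there: w3:F, w5:F. ✗
w5: no successors, so □◇◇¬p holds vacuously. ✓
w6: successors {w5}; ◇◇¬p there: w5:F. ✗

{w3, w5}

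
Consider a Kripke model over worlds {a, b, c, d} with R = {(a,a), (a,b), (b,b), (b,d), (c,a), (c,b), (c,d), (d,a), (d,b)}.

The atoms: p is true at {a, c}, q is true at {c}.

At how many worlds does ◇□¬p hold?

4

a: successors {a, b}; □¬p there: a:F, b:T. ✓
b: successors {b, d}; □¬p there: b:T, d:F. ✓
c: successors {a, b, d}; □¬p there: a:F, b:T, d:F. ✓
d: successors {a, b}; □¬p there: a:F, b:T. ✓
Satisfying worlds: {a, b, c, d}.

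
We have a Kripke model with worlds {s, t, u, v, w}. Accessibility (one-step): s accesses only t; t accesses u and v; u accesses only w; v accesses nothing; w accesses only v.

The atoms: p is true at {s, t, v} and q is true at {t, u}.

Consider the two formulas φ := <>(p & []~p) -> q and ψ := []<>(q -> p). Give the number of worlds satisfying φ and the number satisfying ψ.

4 and 3

For <>(p & []~p) -> q:
s: <>(p & []~p) is F, q is F. ✓
t: <>(p & []~p) is T, q is T. ✓
u: <>(p & []~p) is F, q is T. ✓
v: <>(p & []~p) is F, q is F. ✓
w: <>(p & []~p) is T, q is F. ✗
— 4 worlds.
For []<>(q -> p):
s: successors {t}; <>(q -> p) there: t:T. ✓
t: successors {u, v}; <>(q -> p) there: u:T, v:F. ✗
u: successors {w}; <>(q -> p) there: w:T. ✓
v: no successors, so []<>(q -> p) holds vacuously. ✓
w: successors {v}; <>(q -> p) there: v:F. ✗
— 3 worlds.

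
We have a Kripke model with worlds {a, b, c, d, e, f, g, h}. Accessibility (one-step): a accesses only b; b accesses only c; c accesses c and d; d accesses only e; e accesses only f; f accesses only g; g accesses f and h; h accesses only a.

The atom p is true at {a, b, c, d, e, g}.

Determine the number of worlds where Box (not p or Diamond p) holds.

a: successors {b}; not p or Diamond p there: b:T. ✓
b: successors {c}; not p or Diamond p there: c:T. ✓
c: successors {c, d}; not p or Diamond p there: c:T, d:T. ✓
d: successors {e}; not p or Diamond p there: e:F. ✗
e: successors {f}; not p or Diamond p there: f:T. ✓
f: successors {g}; not p or Diamond p there: g:F. ✗
g: successors {f, h}; not p or Diamond p there: f:T, h:T. ✓
h: successors {a}; not p or Diamond p there: a:T. ✓
Satisfying worlds: {a, b, c, e, g, h}.

6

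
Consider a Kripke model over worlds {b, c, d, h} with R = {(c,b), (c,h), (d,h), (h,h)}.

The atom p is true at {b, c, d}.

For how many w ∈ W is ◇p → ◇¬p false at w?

0

b: ◇p is F, ◇¬p is F. ✓
c: ◇p is T, ◇¬p is T. ✓
d: ◇p is F, ◇¬p is T. ✓
h: ◇p is F, ◇¬p is T. ✓
Satisfying worlds: {b, c, d, h}.
So ◇p → ◇¬p fails at the other 0 worlds.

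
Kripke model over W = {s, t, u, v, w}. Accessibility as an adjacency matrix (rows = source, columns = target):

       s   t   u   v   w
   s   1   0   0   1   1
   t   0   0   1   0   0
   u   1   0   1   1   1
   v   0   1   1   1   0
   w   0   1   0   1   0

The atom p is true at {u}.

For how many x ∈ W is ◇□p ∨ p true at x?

s: ◇□p is F, p is F. ✗
t: ◇□p is F, p is F. ✗
u: ◇□p is F, p is T. ✓
v: ◇□p is T, p is F. ✓
w: ◇□p is T, p is F. ✓
Satisfying worlds: {u, v, w}.

3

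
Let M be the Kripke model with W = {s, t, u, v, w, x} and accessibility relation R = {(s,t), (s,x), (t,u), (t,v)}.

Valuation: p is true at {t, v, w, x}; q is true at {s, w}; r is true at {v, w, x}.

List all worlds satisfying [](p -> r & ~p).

s: successors {t, x}; p -> r & ~p there: t:F, x:F. ✗
t: successors {u, v}; p -> r & ~p there: u:T, v:F. ✗
u: no successors, so [](p -> r & ~p) holds vacuously. ✓
v: no successors, so [](p -> r & ~p) holds vacuously. ✓
w: no successors, so [](p -> r & ~p) holds vacuously. ✓
x: no successors, so [](p -> r & ~p) holds vacuously. ✓

{u, v, w, x}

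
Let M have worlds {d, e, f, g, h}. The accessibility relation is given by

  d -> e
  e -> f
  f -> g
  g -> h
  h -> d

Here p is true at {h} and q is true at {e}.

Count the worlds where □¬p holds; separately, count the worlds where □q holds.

For □¬p:
d: successors {e}; ¬p there: e:T. ✓
e: successors {f}; ¬p there: f:T. ✓
f: successors {g}; ¬p there: g:T. ✓
g: successors {h}; ¬p there: h:F. ✗
h: successors {d}; ¬p there: d:T. ✓
— 4 worlds.
For □q:
d: successors {e}; q there: e:T. ✓
e: successors {f}; q there: f:F. ✗
f: successors {g}; q there: g:F. ✗
g: successors {h}; q there: h:F. ✗
h: successors {d}; q there: d:F. ✗
— 1 world.

4 and 1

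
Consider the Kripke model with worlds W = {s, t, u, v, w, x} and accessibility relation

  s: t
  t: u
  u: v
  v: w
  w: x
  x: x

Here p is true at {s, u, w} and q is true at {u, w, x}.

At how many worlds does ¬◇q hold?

2

s: ◇q is F. ✓
t: ◇q is T. ✗
u: ◇q is F. ✓
v: ◇q is T. ✗
w: ◇q is T. ✗
x: ◇q is T. ✗
Satisfying worlds: {s, u}.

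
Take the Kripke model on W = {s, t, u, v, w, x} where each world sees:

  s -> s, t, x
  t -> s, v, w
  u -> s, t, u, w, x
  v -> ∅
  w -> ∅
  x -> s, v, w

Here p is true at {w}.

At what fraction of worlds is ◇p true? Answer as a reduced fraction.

s: successors {s, t, x}; p there: s:F, t:F, x:F. ✗
t: successors {s, v, w}; p there: s:F, v:F, w:T. ✓
u: successors {s, t, u, w, x}; p there: s:F, t:F, u:F, w:T, x:F. ✓
v: no successors, so ◇p fails. ✗
w: no successors, so ◇p fails. ✗
x: successors {s, v, w}; p there: s:F, v:F, w:T. ✓
That's 3 of 6 worlds, so 3/6 = 1/2.

1/2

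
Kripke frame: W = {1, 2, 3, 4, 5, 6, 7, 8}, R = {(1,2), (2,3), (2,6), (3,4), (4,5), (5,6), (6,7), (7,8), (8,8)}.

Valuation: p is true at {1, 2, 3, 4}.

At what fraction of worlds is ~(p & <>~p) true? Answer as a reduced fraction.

3/4

1: p & <>~p is F. ✓
2: p & <>~p is T. ✗
3: p & <>~p is F. ✓
4: p & <>~p is T. ✗
5: p & <>~p is F. ✓
6: p & <>~p is F. ✓
7: p & <>~p is F. ✓
8: p & <>~p is F. ✓
That's 6 of 8 worlds, so 6/8 = 3/4.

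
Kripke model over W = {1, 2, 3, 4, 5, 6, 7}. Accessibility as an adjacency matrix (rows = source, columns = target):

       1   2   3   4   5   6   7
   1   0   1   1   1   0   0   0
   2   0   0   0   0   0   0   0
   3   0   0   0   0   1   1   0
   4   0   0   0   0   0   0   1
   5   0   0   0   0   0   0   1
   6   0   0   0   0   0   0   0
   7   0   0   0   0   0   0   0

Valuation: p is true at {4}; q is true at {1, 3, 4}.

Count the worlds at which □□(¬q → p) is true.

1: successors {2, 3, 4}; □(¬q → p) there: 2:T, 3:F, 4:F. ✗
2: no successors, so □□(¬q → p) holds vacuously. ✓
3: successors {5, 6}; □(¬q → p) there: 5:F, 6:T. ✗
4: successors {7}; □(¬q → p) there: 7:T. ✓
5: successors {7}; □(¬q → p) there: 7:T. ✓
6: no successors, so □□(¬q → p) holds vacuously. ✓
7: no successors, so □□(¬q → p) holds vacuously. ✓
Satisfying worlds: {2, 4, 5, 6, 7}.

5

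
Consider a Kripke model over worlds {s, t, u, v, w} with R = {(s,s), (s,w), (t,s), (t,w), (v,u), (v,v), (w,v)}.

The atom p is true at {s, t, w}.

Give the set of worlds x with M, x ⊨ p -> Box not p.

{u, v, w}

s: p is T, Box not p is F. ✗
t: p is T, Box not p is F. ✗
u: p is F, Box not p is T. ✓
v: p is F, Box not p is T. ✓
w: p is T, Box not p is T. ✓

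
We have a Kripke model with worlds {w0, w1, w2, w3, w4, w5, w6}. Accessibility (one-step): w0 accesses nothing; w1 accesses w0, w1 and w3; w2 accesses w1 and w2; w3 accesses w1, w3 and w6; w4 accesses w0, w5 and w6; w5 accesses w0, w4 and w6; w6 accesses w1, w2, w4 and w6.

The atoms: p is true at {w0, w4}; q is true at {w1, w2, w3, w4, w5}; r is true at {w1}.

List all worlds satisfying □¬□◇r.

w0: no successors, so □¬□◇r holds vacuously. ✓
w1: successors {w0, w1, w3}; ¬□◇r there: w0:F, w1:T, w3:F. ✗
w2: successors {w1, w2}; ¬□◇r there: w1:T, w2:F. ✗
w3: successors {w1, w3, w6}; ¬□◇r there: w1:T, w3:F, w6:T. ✗
w4: successors {w0, w5, w6}; ¬□◇r there: w0:F, w5:T, w6:T. ✗
w5: successors {w0, w4, w6}; ¬□◇r there: w0:F, w4:T, w6:T. ✗
w6: successors {w1, w2, w4, w6}; ¬□◇r there: w1:T, w2:F, w4:T, w6:T. ✗

{w0}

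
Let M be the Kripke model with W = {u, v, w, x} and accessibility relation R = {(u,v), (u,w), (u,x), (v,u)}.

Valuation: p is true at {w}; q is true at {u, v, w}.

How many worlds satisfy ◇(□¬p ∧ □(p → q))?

1

u: successors {v, w, x}; □¬p ∧ □(p → q) there: v:T, w:T, x:T. ✓
v: successors {u}; □¬p ∧ □(p → q) there: u:F. ✗
w: no successors, so ◇(□¬p ∧ □(p → q)) fails. ✗
x: no successors, so ◇(□¬p ∧ □(p → q)) fails. ✗
Satisfying worlds: {u}.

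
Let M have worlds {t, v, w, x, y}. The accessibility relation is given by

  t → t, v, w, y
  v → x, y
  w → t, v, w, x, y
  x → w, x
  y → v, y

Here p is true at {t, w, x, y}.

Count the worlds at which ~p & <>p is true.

t: ~p is F, <>p is T. ✗
v: ~p is T, <>p is T. ✓
w: ~p is F, <>p is T. ✗
x: ~p is F, <>p is T. ✗
y: ~p is F, <>p is T. ✗
Satisfying worlds: {v}.

1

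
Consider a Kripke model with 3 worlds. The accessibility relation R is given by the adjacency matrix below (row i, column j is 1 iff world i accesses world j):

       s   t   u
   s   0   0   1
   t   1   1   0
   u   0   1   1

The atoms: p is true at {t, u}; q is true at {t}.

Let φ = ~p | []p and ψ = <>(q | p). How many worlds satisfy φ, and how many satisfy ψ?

2 and 3

For ~p | []p:
s: ~p is T, []p is T. ✓
t: ~p is F, []p is F. ✗
u: ~p is F, []p is T. ✓
— 2 worlds.
For <>(q | p):
s: successors {u}; q | p there: u:T. ✓
t: successors {s, t}; q | p there: s:F, t:T. ✓
u: successors {t, u}; q | p there: t:T, u:T. ✓
— 3 worlds.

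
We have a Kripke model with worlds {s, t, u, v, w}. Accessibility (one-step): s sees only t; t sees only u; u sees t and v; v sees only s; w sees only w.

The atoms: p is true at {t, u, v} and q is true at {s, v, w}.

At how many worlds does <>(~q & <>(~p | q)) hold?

1

s: successors {t}; ~q & <>(~p | q) there: t:F. ✗
t: successors {u}; ~q & <>(~p | q) there: u:T. ✓
u: successors {t, v}; ~q & <>(~p | q) there: t:F, v:F. ✗
v: successors {s}; ~q & <>(~p | q) there: s:F. ✗
w: successors {w}; ~q & <>(~p | q) there: w:F. ✗
Satisfying worlds: {t}.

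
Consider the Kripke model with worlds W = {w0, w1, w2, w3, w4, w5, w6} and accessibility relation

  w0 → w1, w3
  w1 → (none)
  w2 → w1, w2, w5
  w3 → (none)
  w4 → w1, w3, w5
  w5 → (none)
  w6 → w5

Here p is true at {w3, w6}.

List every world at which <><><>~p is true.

w0: successors {w1, w3}; <><>~p there: w1:F, w3:F. ✗
w1: no successors, so <><><>~p fails. ✗
w2: successors {w1, w2, w5}; <><>~p there: w1:F, w2:T, w5:F. ✓
w3: no successors, so <><><>~p fails. ✗
w4: successors {w1, w3, w5}; <><>~p there: w1:F, w3:F, w5:F. ✗
w5: no successors, so <><><>~p fails. ✗
w6: successors {w5}; <><>~p there: w5:F. ✗

{w2}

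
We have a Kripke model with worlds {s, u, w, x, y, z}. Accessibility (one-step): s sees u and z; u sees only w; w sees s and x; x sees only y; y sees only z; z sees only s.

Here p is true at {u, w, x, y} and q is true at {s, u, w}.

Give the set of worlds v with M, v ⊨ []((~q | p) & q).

{u}

s: successors {u, z}; (~q | p) & q there: u:T, z:F. ✗
u: successors {w}; (~q | p) & q there: w:T. ✓
w: successors {s, x}; (~q | p) & q there: s:F, x:F. ✗
x: successors {y}; (~q | p) & q there: y:F. ✗
y: successors {z}; (~q | p) & q there: z:F. ✗
z: successors {s}; (~q | p) & q there: s:F. ✗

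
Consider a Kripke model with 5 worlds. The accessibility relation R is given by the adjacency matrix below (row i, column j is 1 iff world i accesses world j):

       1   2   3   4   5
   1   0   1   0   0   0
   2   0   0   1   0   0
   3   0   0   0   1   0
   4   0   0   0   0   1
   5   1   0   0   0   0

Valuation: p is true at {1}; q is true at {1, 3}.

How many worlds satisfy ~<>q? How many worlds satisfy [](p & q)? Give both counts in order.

For ~<>q:
1: <>q is F. ✓
2: <>q is T. ✗
3: <>q is F. ✓
4: <>q is F. ✓
5: <>q is T. ✗
— 3 worlds.
For [](p & q):
1: successors {2}; p & q there: 2:F. ✗
2: successors {3}; p & q there: 3:F. ✗
3: successors {4}; p & q there: 4:F. ✗
4: successors {5}; p & q there: 5:F. ✗
5: successors {1}; p & q there: 1:T. ✓
— 1 world.

3 and 1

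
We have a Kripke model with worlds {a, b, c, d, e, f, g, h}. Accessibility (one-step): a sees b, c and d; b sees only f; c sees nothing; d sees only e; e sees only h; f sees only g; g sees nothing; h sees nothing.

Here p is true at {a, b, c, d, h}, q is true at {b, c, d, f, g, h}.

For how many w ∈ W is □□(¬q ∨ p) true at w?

a: successors {b, c, d}; □(¬q ∨ p) there: b:F, c:T, d:T. ✗
b: successors {f}; □(¬q ∨ p) there: f:F. ✗
c: no successors, so □□(¬q ∨ p) holds vacuously. ✓
d: successors {e}; □(¬q ∨ p) there: e:T. ✓
e: successors {h}; □(¬q ∨ p) there: h:T. ✓
f: successors {g}; □(¬q ∨ p) there: g:T. ✓
g: no successors, so □□(¬q ∨ p) holds vacuously. ✓
h: no successors, so □□(¬q ∨ p) holds vacuously. ✓
Satisfying worlds: {c, d, e, f, g, h}.

6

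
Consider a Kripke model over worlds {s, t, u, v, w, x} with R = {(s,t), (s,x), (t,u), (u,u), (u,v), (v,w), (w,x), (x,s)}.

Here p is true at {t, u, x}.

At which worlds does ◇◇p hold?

s: successors {t, x}; ◇p there: t:T, x:F. ✓
t: successors {u}; ◇p there: u:T. ✓
u: successors {u, v}; ◇p there: u:T, v:F. ✓
v: successors {w}; ◇p there: w:T. ✓
w: successors {x}; ◇p there: x:F. ✗
x: successors {s}; ◇p there: s:T. ✓

{s, t, u, v, x}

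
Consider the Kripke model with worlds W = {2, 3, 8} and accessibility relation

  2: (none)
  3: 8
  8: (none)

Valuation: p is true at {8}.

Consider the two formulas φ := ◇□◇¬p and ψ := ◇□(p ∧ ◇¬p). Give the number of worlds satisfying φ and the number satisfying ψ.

For ◇□◇¬p:
2: no successors, so ◇□◇¬p fails. ✗
3: successors {8}; □◇¬p there: 8:T. ✓
8: no successors, so ◇□◇¬p fails. ✗
— 1 world.
For ◇□(p ∧ ◇¬p):
2: no successors, so ◇□(p ∧ ◇¬p) fails. ✗
3: successors {8}; □(p ∧ ◇¬p) there: 8:T. ✓
8: no successors, so ◇□(p ∧ ◇¬p) fails. ✗
— 1 world.

1 and 1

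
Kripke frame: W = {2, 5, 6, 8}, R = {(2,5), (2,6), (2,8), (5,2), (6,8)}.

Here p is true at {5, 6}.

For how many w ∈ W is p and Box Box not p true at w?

2: p is F, Box Box not p is T. ✗
5: p is T, Box Box not p is F. ✗
6: p is T, Box Box not p is T. ✓
8: p is F, Box Box not p is T. ✗
Satisfying worlds: {6}.

1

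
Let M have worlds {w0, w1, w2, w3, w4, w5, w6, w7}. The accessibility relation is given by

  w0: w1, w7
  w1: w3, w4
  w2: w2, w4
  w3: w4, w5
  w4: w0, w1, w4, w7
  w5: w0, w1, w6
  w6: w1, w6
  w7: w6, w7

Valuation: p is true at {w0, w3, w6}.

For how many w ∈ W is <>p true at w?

w0: successors {w1, w7}; p there: w1:F, w7:F. ✗
w1: successors {w3, w4}; p there: w3:T, w4:F. ✓
w2: successors {w2, w4}; p there: w2:F, w4:F. ✗
w3: successors {w4, w5}; p there: w4:F, w5:F. ✗
w4: successors {w0, w1, w4, w7}; p there: w0:T, w1:F, w4:F, w7:F. ✓
w5: successors {w0, w1, w6}; p there: w0:T, w1:F, w6:T. ✓
w6: successors {w1, w6}; p there: w1:F, w6:T. ✓
w7: successors {w6, w7}; p there: w6:T, w7:F. ✓
Satisfying worlds: {w1, w4, w5, w6, w7}.

5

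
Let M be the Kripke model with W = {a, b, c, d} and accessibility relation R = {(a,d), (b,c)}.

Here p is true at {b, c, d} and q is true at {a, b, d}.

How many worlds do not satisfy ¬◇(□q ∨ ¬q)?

a: ◇(□q ∨ ¬q) is T. ✗
b: ◇(□q ∨ ¬q) is T. ✗
c: ◇(□q ∨ ¬q) is F. ✓
d: ◇(□q ∨ ¬q) is F. ✓
Satisfying worlds: {c, d}.
So ¬◇(□q ∨ ¬q) fails at the other 2 worlds.

2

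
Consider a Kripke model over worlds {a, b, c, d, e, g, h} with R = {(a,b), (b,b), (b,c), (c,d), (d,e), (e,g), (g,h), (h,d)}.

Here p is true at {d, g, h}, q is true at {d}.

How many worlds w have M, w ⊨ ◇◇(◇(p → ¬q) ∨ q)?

a: successors {b}; ◇(◇(p → ¬q) ∨ q) there: b:T. ✓
b: successors {b, c}; ◇(◇(p → ¬q) ∨ q) there: b:T, c:T. ✓
c: successors {d}; ◇(◇(p → ¬q) ∨ q) there: d:T. ✓
d: successors {e}; ◇(◇(p → ¬q) ∨ q) there: e:T. ✓
e: successors {g}; ◇(◇(p → ¬q) ∨ q) there: g:F. ✗
g: successors {h}; ◇(◇(p → ¬q) ∨ q) there: h:T. ✓
h: successors {d}; ◇(◇(p → ¬q) ∨ q) there: d:T. ✓
Satisfying worlds: {a, b, c, d, g, h}.

6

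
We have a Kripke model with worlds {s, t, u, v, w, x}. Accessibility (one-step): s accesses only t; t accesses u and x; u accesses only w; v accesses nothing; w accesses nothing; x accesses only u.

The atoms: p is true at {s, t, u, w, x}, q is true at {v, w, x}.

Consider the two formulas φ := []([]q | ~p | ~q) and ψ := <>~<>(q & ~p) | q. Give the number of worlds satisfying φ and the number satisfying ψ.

5 and 6

For []([]q | ~p | ~q):
s: successors {t}; []q | ~p | ~q there: t:T. ✓
t: successors {u, x}; []q | ~p | ~q there: u:T, x:F. ✗
u: successors {w}; []q | ~p | ~q there: w:T. ✓
v: no successors, so []([]q | ~p | ~q) holds vacuously. ✓
w: no successors, so []([]q | ~p | ~q) holds vacuously. ✓
x: successors {u}; []q | ~p | ~q there: u:T. ✓
— 5 worlds.
For <>~<>(q & ~p) | q:
s: <>~<>(q & ~p) is T, q is F. ✓
t: <>~<>(q & ~p) is T, q is F. ✓
u: <>~<>(q & ~p) is T, q is F. ✓
v: <>~<>(q & ~p) is F, q is T. ✓
w: <>~<>(q & ~p) is F, q is T. ✓
x: <>~<>(q & ~p) is T, q is T. ✓
— 6 worlds.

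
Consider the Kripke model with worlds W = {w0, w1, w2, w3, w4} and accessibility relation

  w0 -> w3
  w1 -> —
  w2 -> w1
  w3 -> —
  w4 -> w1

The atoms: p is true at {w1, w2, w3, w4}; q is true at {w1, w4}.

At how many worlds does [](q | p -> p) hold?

w0: successors {w3}; q | p -> p there: w3:T. ✓
w1: no successors, so [](q | p -> p) holds vacuously. ✓
w2: successors {w1}; q | p -> p there: w1:T. ✓
w3: no successors, so [](q | p -> p) holds vacuously. ✓
w4: successors {w1}; q | p -> p there: w1:T. ✓
Satisfying worlds: {w0, w1, w2, w3, w4}.

5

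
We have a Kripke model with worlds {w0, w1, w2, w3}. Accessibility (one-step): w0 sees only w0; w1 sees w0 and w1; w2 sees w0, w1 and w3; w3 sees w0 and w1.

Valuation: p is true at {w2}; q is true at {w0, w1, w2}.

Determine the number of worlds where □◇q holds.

w0: successors {w0}; ◇q there: w0:T. ✓
w1: successors {w0, w1}; ◇q there: w0:T, w1:T. ✓
w2: successors {w0, w1, w3}; ◇q there: w0:T, w1:T, w3:T. ✓
w3: successors {w0, w1}; ◇q there: w0:T, w1:T. ✓
Satisfying worlds: {w0, w1, w2, w3}.

4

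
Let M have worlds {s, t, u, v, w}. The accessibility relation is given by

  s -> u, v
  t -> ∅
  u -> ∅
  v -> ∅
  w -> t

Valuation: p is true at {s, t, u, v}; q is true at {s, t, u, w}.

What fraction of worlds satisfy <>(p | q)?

s: successors {u, v}; p | q there: u:T, v:T. ✓
t: no successors, so <>(p | q) fails. ✗
u: no successors, so <>(p | q) fails. ✗
v: no successors, so <>(p | q) fails. ✗
w: successors {t}; p | q there: t:T. ✓
That's 2 of 5 worlds, so 2/5.

2/5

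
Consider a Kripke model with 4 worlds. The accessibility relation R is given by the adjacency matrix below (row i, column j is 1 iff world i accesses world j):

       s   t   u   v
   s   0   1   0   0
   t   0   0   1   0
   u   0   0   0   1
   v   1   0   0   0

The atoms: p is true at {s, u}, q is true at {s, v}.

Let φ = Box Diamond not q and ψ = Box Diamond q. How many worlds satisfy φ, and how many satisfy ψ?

2 and 2

For Box Diamond not q:
s: successors {t}; Diamond not q there: t:T. ✓
t: successors {u}; Diamond not q there: u:F. ✗
u: successors {v}; Diamond not q there: v:F. ✗
v: successors {s}; Diamond not q there: s:T. ✓
— 2 worlds.
For Box Diamond q:
s: successors {t}; Diamond q there: t:F. ✗
t: successors {u}; Diamond q there: u:T. ✓
u: successors {v}; Diamond q there: v:T. ✓
v: successors {s}; Diamond q there: s:F. ✗
— 2 worlds.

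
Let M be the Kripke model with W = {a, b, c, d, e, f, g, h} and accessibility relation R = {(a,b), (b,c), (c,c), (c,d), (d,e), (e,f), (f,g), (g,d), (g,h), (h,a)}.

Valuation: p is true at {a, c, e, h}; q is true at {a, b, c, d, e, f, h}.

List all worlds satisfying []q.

{a, b, c, d, e, g, h}

a: successors {b}; q there: b:T. ✓
b: successors {c}; q there: c:T. ✓
c: successors {c, d}; q there: c:T, d:T. ✓
d: successors {e}; q there: e:T. ✓
e: successors {f}; q there: f:T. ✓
f: successors {g}; q there: g:F. ✗
g: successors {d, h}; q there: d:T, h:T. ✓
h: successors {a}; q there: a:T. ✓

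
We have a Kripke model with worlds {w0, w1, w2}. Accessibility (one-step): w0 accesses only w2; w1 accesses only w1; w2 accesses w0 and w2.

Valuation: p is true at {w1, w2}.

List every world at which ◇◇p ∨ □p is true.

w0: ◇◇p is T, □p is T. ✓
w1: ◇◇p is T, □p is T. ✓
w2: ◇◇p is T, □p is F. ✓

{w0, w1, w2}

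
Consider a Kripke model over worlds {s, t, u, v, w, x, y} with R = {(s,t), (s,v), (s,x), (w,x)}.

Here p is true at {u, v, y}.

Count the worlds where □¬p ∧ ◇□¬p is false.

s: □¬p is F, ◇□¬p is T. ✗
t: □¬p is T, ◇□¬p is F. ✗
u: □¬p is T, ◇□¬p is F. ✗
v: □¬p is T, ◇□¬p is F. ✗
w: □¬p is T, ◇□¬p is T. ✓
x: □¬p is T, ◇□¬p is F. ✗
y: □¬p is T, ◇□¬p is F. ✗
Satisfying worlds: {w}.
So □¬p ∧ ◇□¬p fails at the other 6 worlds.

6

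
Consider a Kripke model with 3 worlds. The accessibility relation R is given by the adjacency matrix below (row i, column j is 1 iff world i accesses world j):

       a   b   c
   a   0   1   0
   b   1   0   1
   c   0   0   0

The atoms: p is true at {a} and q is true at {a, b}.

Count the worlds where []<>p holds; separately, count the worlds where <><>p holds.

For []<>p:
a: successors {b}; <>p there: b:T. ✓
b: successors {a, c}; <>p there: a:F, c:F. ✗
c: no successors, so []<>p holds vacuously. ✓
— 2 worlds.
For <><>p:
a: successors {b}; <>p there: b:T. ✓
b: successors {a, c}; <>p there: a:F, c:F. ✗
c: no successors, so <><>p fails. ✗
— 1 world.

2 and 1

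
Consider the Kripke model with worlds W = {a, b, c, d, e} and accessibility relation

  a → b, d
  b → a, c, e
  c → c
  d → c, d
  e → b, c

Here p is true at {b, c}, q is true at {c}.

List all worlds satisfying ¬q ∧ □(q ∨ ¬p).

{b, d}

a: ¬q is T, □(q ∨ ¬p) is F. ✗
b: ¬q is T, □(q ∨ ¬p) is T. ✓
c: ¬q is F, □(q ∨ ¬p) is T. ✗
d: ¬q is T, □(q ∨ ¬p) is T. ✓
e: ¬q is T, □(q ∨ ¬p) is F. ✗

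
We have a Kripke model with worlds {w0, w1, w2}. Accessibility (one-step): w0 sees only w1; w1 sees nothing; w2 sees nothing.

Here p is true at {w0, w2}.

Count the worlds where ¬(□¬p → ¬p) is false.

w0: □¬p → ¬p is F. ✓
w1: □¬p → ¬p is T. ✗
w2: □¬p → ¬p is F. ✓
Satisfying worlds: {w0, w2}.
So ¬(□¬p → ¬p) fails at the other 1 world.

1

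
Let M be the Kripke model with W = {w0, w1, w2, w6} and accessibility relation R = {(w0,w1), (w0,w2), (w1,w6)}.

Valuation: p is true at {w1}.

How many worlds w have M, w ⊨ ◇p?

w0: successors {w1, w2}; p there: w1:T, w2:F. ✓
w1: successors {w6}; p there: w6:F. ✗
w2: no successors, so ◇p fails. ✗
w6: no successors, so ◇p fails. ✗
Satisfying worlds: {w0}.

1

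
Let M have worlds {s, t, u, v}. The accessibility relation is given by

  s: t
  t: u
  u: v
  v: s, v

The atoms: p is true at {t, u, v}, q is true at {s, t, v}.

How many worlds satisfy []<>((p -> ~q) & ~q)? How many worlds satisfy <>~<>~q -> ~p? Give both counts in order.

For []<>((p -> ~q) & ~q):
s: successors {t}; <>((p -> ~q) & ~q) there: t:T. ✓
t: successors {u}; <>((p -> ~q) & ~q) there: u:F. ✗
u: successors {v}; <>((p -> ~q) & ~q) there: v:F. ✗
v: successors {s, v}; <>((p -> ~q) & ~q) there: s:F, v:F. ✗
— 1 world.
For <>~<>~q -> ~p:
s: <>~<>~q is F, ~p is T. ✓
t: <>~<>~q is T, ~p is F. ✗
u: <>~<>~q is T, ~p is F. ✗
v: <>~<>~q is T, ~p is F. ✗
— 1 world.

1 and 1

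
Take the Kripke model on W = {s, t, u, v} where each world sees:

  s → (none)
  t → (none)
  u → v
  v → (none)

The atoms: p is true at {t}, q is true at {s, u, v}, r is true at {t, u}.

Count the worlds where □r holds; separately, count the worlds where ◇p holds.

For □r:
s: no successors, so □r holds vacuously. ✓
t: no successors, so □r holds vacuously. ✓
u: successors {v}; r there: v:F. ✗
v: no successors, so □r holds vacuously. ✓
— 3 worlds.
For ◇p:
s: no successors, so ◇p fails. ✗
t: no successors, so ◇p fails. ✗
u: successors {v}; p there: v:F. ✗
v: no successors, so ◇p fails. ✗
— 0 worlds.

3 and 0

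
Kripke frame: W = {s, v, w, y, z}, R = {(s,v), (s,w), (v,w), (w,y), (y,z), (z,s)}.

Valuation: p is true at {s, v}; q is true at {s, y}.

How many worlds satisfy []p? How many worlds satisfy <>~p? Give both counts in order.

1 and 4

For []p:
s: successors {v, w}; p there: v:T, w:F. ✗
v: successors {w}; p there: w:F. ✗
w: successors {y}; p there: y:F. ✗
y: successors {z}; p there: z:F. ✗
z: successors {s}; p there: s:T. ✓
— 1 world.
For <>~p:
s: successors {v, w}; ~p there: v:F, w:T. ✓
v: successors {w}; ~p there: w:T. ✓
w: successors {y}; ~p there: y:T. ✓
y: successors {z}; ~p there: z:T. ✓
z: successors {s}; ~p there: s:F. ✗
— 4 worlds.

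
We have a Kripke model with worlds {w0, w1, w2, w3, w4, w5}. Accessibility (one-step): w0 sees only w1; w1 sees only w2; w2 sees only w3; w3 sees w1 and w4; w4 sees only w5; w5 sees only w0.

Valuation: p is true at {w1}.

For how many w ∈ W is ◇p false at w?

w0: successors {w1}; p there: w1:T. ✓
w1: successors {w2}; p there: w2:F. ✗
w2: successors {w3}; p there: w3:F. ✗
w3: successors {w1, w4}; p there: w1:T, w4:F. ✓
w4: successors {w5}; p there: w5:F. ✗
w5: successors {w0}; p there: w0:F. ✗
Satisfying worlds: {w0, w3}.
So ◇p fails at the other 4 worlds.

4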